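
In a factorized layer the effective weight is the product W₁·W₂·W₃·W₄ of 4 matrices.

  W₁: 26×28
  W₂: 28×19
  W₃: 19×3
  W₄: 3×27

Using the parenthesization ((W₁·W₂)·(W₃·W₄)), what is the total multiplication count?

(W₁·W₂): 26×28 by 28×19 → 26×19, cost 26·28·19 = 13832
(W₃·W₄): 19×3 by 3×27 → 19×27, cost 19·3·27 = 1539
((W₁·W₂)·(W₃·W₄)): 26×19 by 19×27 → 26×27, cost 26·19·27 = 13338; cumulative 28709
Total: 28709 scalar multiplications.

28709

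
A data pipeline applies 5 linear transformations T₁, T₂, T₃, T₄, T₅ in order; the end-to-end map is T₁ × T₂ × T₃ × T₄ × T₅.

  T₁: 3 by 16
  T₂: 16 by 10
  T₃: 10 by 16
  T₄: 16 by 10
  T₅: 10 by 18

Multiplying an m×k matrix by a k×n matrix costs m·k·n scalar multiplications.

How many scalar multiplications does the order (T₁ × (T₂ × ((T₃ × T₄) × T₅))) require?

7144

(T₃ × T₄): 10×16 by 16×10 → 10×10, cost 10·16·10 = 1600
((T₃ × T₄) × T₅): 10×10 by 10×18 → 10×18, cost 10·10·18 = 1800; cumulative 3400
(T₂ × ((T₃ × T₄) × T₅)): 16×10 by 10×18 → 16×18, cost 16·10·18 = 2880; cumulative 6280
(T₁ × (T₂ × ((T₃ × T₄) × T₅))): 3×16 by 16×18 → 3×18, cost 3·16·18 = 864; cumulative 7144
Total: 7144 scalar multiplications.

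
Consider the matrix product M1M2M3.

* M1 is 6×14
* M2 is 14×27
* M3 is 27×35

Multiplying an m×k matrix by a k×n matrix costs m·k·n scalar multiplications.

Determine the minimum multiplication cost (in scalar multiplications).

7938

Order (M1(M2M3)): (M2M3): 14×27 by 27×35 → 14×35, cost 14·27·35 = 13230; (M1(M2M3)): 6×14 by 14×35 → 6×35, cost 6·14·35 = 2940; cumulative 16170. Total 16170.
Order ((M1M2)M3): (M1M2): 6×14 by 14×27 → 6×27, cost 6·14·27 = 2268; ((M1M2)M3): 6×27 by 27×35 → 6×35, cost 6·27·35 = 5670; cumulative 7938. Total 7938.
Minimum: 7938.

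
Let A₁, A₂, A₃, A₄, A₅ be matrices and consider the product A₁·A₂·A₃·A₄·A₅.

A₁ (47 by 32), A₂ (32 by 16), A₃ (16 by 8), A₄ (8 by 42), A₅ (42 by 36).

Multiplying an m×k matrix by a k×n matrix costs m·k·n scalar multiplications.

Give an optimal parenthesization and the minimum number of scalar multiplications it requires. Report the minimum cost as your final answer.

41760

Adjacent pairs: A₁A₂ = 47·32·16 = 24064; A₂A₃ = 32·16·8 = 4096; A₃A₄ = 16·8·42 = 5376; A₄A₅ = 8·42·36 = 12096.
Length 3: A₁..A₃: k=1: 0+4096+47·32·8=16128; k=2: 24064+0+47·16·8=30080 → min 16128 | A₂..A₄: k=2: 0+5376+32·16·42=26880; k=3: 4096+0+32·8·42=14848 → min 14848 | A₃..A₅: k=3: 0+12096+16·8·36=16704; k=4: 5376+0+16·42·36=29568 → min 16704.
Length 4: A₁..A₄: k=1: 0+14848+47·32·42=78016; k=2: 24064+5376+47·16·42=61024; k=3: 16128+0+47·8·42=31920 → min 31920 | A₂..A₅: k=2: 0+16704+32·16·36=35136; k=3: 4096+12096+32·8·36=25408; k=4: 14848+0+32·42·36=63232 → min 25408.
Length 5: A₁..A₅: k=1: 0+25408+47·32·36=79552; k=2: 24064+16704+47·16·36=67840; k=3: 16128+12096+47·8·36=41760; k=4: 31920+0+47·42·36=102984 → min 41760.
Optimal parenthesization: ((A₁·(A₂·A₃))·(A₄·A₅)) with cost 41760.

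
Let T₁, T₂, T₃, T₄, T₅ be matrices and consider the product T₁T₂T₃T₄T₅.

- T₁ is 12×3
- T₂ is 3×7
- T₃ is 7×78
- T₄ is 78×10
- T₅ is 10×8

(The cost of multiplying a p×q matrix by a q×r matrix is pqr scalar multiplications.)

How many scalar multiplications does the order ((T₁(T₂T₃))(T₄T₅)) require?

(T₂T₃): 3×7 by 7×78 → 3×78, cost 3·7·78 = 1638
(T₁(T₂T₃)): 12×3 by 3×78 → 12×78, cost 12·3·78 = 2808; cumulative 4446
(T₄T₅): 78×10 by 10×8 → 78×8, cost 78·10·8 = 6240
((T₁(T₂T₃))(T₄T₅)): 12×78 by 78×8 → 12×8, cost 12·78·8 = 7488; cumulative 18174
Total: 18174 scalar multiplications.

18174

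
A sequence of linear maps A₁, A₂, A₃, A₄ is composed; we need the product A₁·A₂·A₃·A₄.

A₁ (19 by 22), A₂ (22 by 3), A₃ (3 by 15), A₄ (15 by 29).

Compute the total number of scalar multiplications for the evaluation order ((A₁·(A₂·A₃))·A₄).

15525

(A₂·A₃): 22×3 by 3×15 → 22×15, cost 22·3·15 = 990
(A₁·(A₂·A₃)): 19×22 by 22×15 → 19×15, cost 19·22·15 = 6270; cumulative 7260
((A₁·(A₂·A₃))·A₄): 19×15 by 15×29 → 19×29, cost 19·15·29 = 8265; cumulative 15525
Total: 15525 scalar multiplications.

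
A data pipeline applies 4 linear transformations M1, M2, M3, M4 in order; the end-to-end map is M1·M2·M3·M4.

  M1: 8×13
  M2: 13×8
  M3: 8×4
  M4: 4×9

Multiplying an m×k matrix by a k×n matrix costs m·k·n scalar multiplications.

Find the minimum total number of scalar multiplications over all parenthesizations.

1120

Adjacent pairs: M1M2 = 8·13·8 = 832; M2M3 = 13·8·4 = 416; M3M4 = 8·4·9 = 288.
Length 3: M1..M3: k=1: 0+416+8·13·4=832; k=2: 832+0+8·8·4=1088 → min 832 | M2..M4: k=2: 0+288+13·8·9=1224; k=3: 416+0+13·4·9=884 → min 884.
Length 4: M1..M4: k=1: 0+884+8·13·9=1820; k=2: 832+288+8·8·9=1696; k=3: 832+0+8·4·9=1120 → min 1120.
Optimal order: ((M1·(M2·M3))·M4) with cost 1120.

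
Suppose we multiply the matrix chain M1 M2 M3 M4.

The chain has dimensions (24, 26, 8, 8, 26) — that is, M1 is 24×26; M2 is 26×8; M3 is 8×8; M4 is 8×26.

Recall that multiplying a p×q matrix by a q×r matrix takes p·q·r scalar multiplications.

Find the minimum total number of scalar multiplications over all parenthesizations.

Adjacent pairs: M1M2 = 24·26·8 = 4992; M2M3 = 26·8·8 = 1664; M3M4 = 8·8·26 = 1664.
Length 3: M1..M3: k=1: 0+1664+24·26·8=6656; k=2: 4992+0+24·8·8=6528 → min 6528 | M2..M4: k=2: 0+1664+26·8·26=7072; k=3: 1664+0+26·8·26=7072 → min 7072.
Length 4: M1..M4: k=1: 0+7072+24·26·26=23296; k=2: 4992+1664+24·8·26=11648; k=3: 6528+0+24·8·26=11520 → min 11520.
Optimal order: (((M1 M2) M3) M4) with cost 11520.

11520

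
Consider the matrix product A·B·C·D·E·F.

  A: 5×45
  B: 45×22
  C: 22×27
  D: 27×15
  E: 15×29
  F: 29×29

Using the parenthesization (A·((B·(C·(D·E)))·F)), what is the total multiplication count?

(D·E): 27×15 by 15×29 → 27×29, cost 27·15·29 = 11745
(C·(D·E)): 22×27 by 27×29 → 22×29, cost 22·27·29 = 17226; cumulative 28971
(B·(C·(D·E))): 45×22 by 22×29 → 45×29, cost 45·22·29 = 28710; cumulative 57681
((B·(C·(D·E)))·F): 45×29 by 29×29 → 45×29, cost 45·29·29 = 37845; cumulative 95526
(A·((B·(C·(D·E)))·F)): 5×45 by 45×29 → 5×29, cost 5·45·29 = 6525; cumulative 102051
Total: 102051 scalar multiplications.

102051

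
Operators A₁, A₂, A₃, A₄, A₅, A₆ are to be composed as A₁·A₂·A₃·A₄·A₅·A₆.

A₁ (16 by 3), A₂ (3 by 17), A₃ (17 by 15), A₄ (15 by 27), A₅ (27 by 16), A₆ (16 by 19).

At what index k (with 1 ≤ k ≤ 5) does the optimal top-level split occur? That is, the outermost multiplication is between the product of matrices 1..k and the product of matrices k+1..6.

Adjacent pairs: A₁A₂ = 16·3·17 = 816; A₂A₃ = 3·17·15 = 765; A₃A₄ = 17·15·27 = 6885; A₄A₅ = 15·27·16 = 6480; A₅A₆ = 27·16·19 = 8208.
Length 3: A₁..A₃: k=1: 0+765+16·3·15=1485; k=2: 816+0+16·17·15=4896 → min 1485 | A₂..A₄: k=2: 0+6885+3·17·27=8262; k=3: 765+0+3·15·27=1980 → min 1980 | A₃..A₅: k=3: 0+6480+17·15·16=10560; k=4: 6885+0+17·27·16=14229 → min 10560 | A₄..A₆: k=4: 0+8208+15·27·19=15903; k=5: 6480+0+15·16·19=11040 → min 11040.
Length 4: A₁..A₄: k=1: 0+1980+16·3·27=3276; k=2: 816+6885+16·17·27=15045; k=3: 1485+0+16·15·27=7965 → min 3276 | A₂..A₅: k=2: 0+10560+3·17·16=11376; k=3: 765+6480+3·15·16=7965; k=4: 1980+0+3·27·16=3276 → min 3276 | A₃..A₆: k=3: 0+11040+17·15·19=15885; k=4: 6885+8208+17·27·19=23814; k=5: 10560+0+17·16·19=15728 → min 15728.
Length 5: A₁..A₅: k=1: 0+3276+16·3·16=4044; k=2: 816+10560+16·17·16=15728; k=3: 1485+6480+16·15·16=11805; k=4: 3276+0+16·27·16=10188 → min 4044 | A₂..A₆: k=2: 0+15728+3·17·19=16697; k=3: 765+11040+3·15·19=12660; k=4: 1980+8208+3·27·19=11727; k=5: 3276+0+3·16·19=4188 → min 4188.
Top-level splits: k=1: (A₁..A₁)·(A₂..A₆) → 0+4188+16·3·19 = 5100; k=2: (A₁..A₂)·(A₃..A₆) → 816+15728+16·17·19 = 21712; k=3: (A₁..A₃)·(A₄..A₆) → 1485+11040+16·15·19 = 17085; k=4: (A₁..A₄)·(A₅..A₆) → 3276+8208+16·27·19 = 19692; k=5: (A₁..A₅)·(A₆..A₆) → 4044+0+16·16·19 = 8908.
Best split is after A₁, i.e. k = 1.

1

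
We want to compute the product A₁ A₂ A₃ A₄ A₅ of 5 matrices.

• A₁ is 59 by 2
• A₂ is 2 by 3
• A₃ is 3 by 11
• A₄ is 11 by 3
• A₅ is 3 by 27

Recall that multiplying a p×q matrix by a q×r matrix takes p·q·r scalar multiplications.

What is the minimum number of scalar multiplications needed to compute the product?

Adjacent pairs: A₁A₂ = 59·2·3 = 354; A₂A₃ = 2·3·11 = 66; A₃A₄ = 3·11·3 = 99; A₄A₅ = 11·3·27 = 891.
Length 3: A₁..A₃: k=1: 0+66+59·2·11=1364; k=2: 354+0+59·3·11=2301 → min 1364 | A₂..A₄: k=2: 0+99+2·3·3=117; k=3: 66+0+2·11·3=132 → min 117 | A₃..A₅: k=3: 0+891+3·11·27=1782; k=4: 99+0+3·3·27=342 → min 342.
Length 4: A₁..A₄: k=1: 0+117+59·2·3=471; k=2: 354+99+59·3·3=984; k=3: 1364+0+59·11·3=3311 → min 471 | A₂..A₅: k=2: 0+342+2·3·27=504; k=3: 66+891+2·11·27=1551; k=4: 117+0+2·3·27=279 → min 279.
Length 5: A₁..A₅: k=1: 0+279+59·2·27=3465; k=2: 354+342+59·3·27=5475; k=3: 1364+891+59·11·27=19778; k=4: 471+0+59·3·27=5250 → min 3465.
Optimal order: (A₁ ((A₂ (A₃ A₄)) A₅)) with cost 3465.

3465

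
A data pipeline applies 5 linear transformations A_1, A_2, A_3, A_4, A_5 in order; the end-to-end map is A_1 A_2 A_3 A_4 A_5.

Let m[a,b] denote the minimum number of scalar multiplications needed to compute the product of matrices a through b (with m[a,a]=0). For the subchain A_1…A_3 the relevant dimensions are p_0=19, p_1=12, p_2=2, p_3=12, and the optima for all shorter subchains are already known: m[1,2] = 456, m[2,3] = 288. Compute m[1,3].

m[1,3] = min over k∈[1,2] of m[1,k]+m[k+1,3]+p_{0}·p_k·p_{3}.
k=1: 0 + 288 + 19·12·12 = 3024; k=2: 456 + 0 + 19·2·12 = 912.
Minimum: 912 at k=2.

912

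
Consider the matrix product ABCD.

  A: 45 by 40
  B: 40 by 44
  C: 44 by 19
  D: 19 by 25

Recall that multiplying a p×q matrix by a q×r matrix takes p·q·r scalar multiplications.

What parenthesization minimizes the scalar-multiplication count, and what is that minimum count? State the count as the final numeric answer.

89015

Adjacent pairs: AB = 45·40·44 = 79200; BC = 40·44·19 = 33440; CD = 44·19·25 = 20900.
Length 3: A..C: k=1: 0+33440+45·40·19=67640; k=2: 79200+0+45·44·19=116820 → min 67640 | B..D: k=2: 0+20900+40·44·25=64900; k=3: 33440+0+40·19·25=52440 → min 52440.
Length 4: A..D: k=1: 0+52440+45·40·25=97440; k=2: 79200+20900+45·44·25=149600; k=3: 67640+0+45·19·25=89015 → min 89015.
Optimal parenthesization: ((A(BC))D) with cost 89015.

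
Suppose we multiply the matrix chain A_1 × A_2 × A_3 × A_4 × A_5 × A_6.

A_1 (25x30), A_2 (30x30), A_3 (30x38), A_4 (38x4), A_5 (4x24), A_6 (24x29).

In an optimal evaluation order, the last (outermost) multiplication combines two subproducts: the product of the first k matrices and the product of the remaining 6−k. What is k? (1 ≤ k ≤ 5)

Adjacent pairs: A_1A_2 = 25·30·30 = 22500; A_2A_3 = 30·30·38 = 34200; A_3A_4 = 30·38·4 = 4560; A_4A_5 = 38·4·24 = 3648; A_5A_6 = 4·24·29 = 2784.
Length 3: A_1..A_3: k=1: 0+34200+25·30·38=62700; k=2: 22500+0+25·30·38=51000 → min 51000 | A_2..A_4: k=2: 0+4560+30·30·4=8160; k=3: 34200+0+30·38·4=38760 → min 8160 | A_3..A_5: k=3: 0+3648+30·38·24=31008; k=4: 4560+0+30·4·24=7440 → min 7440 | A_4..A_6: k=4: 0+2784+38·4·29=7192; k=5: 3648+0+38·24·29=30096 → min 7192.
Length 4: A_1..A_4: k=1: 0+8160+25·30·4=11160; k=2: 22500+4560+25·30·4=30060; k=3: 51000+0+25·38·4=54800 → min 11160 | A_2..A_5: k=2: 0+7440+30·30·24=29040; k=3: 34200+3648+30·38·24=65208; k=4: 8160+0+30·4·24=11040 → min 11040 | A_3..A_6: k=3: 0+7192+30·38·29=40252; k=4: 4560+2784+30·4·29=10824; k=5: 7440+0+30·24·29=28320 → min 10824.
Length 5: A_1..A_5: k=1: 0+11040+25·30·24=29040; k=2: 22500+7440+25·30·24=47940; k=3: 51000+3648+25·38·24=77448; k=4: 11160+0+25·4·24=13560 → min 13560 | A_2..A_6: k=2: 0+10824+30·30·29=36924; k=3: 34200+7192+30·38·29=74452; k=4: 8160+2784+30·4·29=14424; k=5: 11040+0+30·24·29=31920 → min 14424.
Top-level splits: k=1: (A_1..A_1)·(A_2..A_6) → 0+14424+25·30·29 = 36174; k=2: (A_1..A_2)·(A_3..A_6) → 22500+10824+25·30·29 = 55074; k=3: (A_1..A_3)·(A_4..A_6) → 51000+7192+25·38·29 = 85742; k=4: (A_1..A_4)·(A_5..A_6) → 11160+2784+25·4·29 = 16844; k=5: (A_1..A_5)·(A_6..A_6) → 13560+0+25·24·29 = 30960.
Best split is after A_4, i.e. k = 4.

4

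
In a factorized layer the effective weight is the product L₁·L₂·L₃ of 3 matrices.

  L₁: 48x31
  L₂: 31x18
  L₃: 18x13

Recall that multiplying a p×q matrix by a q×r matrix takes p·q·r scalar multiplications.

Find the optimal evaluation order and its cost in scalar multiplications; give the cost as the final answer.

26598

(L₁·(L₂·L₃)): cost 26598.
((L₁·L₂)·L₃): cost 38016.
Optimal: (L₁·(L₂·L₃)) with cost 26598.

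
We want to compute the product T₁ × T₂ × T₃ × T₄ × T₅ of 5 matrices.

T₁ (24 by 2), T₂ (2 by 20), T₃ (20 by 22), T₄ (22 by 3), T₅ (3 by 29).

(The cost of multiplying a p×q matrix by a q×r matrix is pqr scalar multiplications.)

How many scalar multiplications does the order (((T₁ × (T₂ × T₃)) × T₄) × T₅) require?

5608

(T₂ × T₃): 2×20 by 20×22 → 2×22, cost 2·20·22 = 880
(T₁ × (T₂ × T₃)): 24×2 by 2×22 → 24×22, cost 24·2·22 = 1056; cumulative 1936
((T₁ × (T₂ × T₃)) × T₄): 24×22 by 22×3 → 24×3, cost 24·22·3 = 1584; cumulative 3520
(((T₁ × (T₂ × T₃)) × T₄) × T₅): 24×3 by 3×29 → 24×29, cost 24·3·29 = 2088; cumulative 5608
Total: 5608 scalar multiplications.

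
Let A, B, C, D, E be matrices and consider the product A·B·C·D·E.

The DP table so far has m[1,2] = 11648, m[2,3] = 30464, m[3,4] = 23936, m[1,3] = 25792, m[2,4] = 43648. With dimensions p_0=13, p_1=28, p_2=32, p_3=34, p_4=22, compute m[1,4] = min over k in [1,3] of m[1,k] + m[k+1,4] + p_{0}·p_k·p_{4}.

m[1,4] = min over k∈[1,3] of m[1,k]+m[k+1,4]+p_{0}·p_k·p_{4}.
k=1: 0 + 43648 + 13·28·22 = 51656; k=2: 11648 + 23936 + 13·32·22 = 44736; k=3: 25792 + 0 + 13·34·22 = 35516.
Minimum: 35516 at k=3.

35516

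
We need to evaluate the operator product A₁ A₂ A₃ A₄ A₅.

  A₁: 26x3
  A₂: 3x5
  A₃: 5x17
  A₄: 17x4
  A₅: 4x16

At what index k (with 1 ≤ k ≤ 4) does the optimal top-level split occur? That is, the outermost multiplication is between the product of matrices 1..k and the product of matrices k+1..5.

1

Adjacent pairs: A₁A₂ = 26·3·5 = 390; A₂A₃ = 3·5·17 = 255; A₃A₄ = 5·17·4 = 340; A₄A₅ = 17·4·16 = 1088.
Length 3: A₁..A₃: k=1: 0+255+26·3·17=1581; k=2: 390+0+26·5·17=2600 → min 1581 | A₂..A₄: k=2: 0+340+3·5·4=400; k=3: 255+0+3·17·4=459 → min 400 | A₃..A₅: k=3: 0+1088+5·17·16=2448; k=4: 340+0+5·4·16=660 → min 660.
Length 4: A₁..A₄: k=1: 0+400+26·3·4=712; k=2: 390+340+26·5·4=1250; k=3: 1581+0+26·17·4=3349 → min 712 | A₂..A₅: k=2: 0+660+3·5·16=900; k=3: 255+1088+3·17·16=2159; k=4: 400+0+3·4·16=592 → min 592.
Top-level splits: k=1: (A₁..A₁)·(A₂..A₅) → 0+592+26·3·16 = 1840; k=2: (A₁..A₂)·(A₃..A₅) → 390+660+26·5·16 = 3130; k=3: (A₁..A₃)·(A₄..A₅) → 1581+1088+26·17·16 = 9741; k=4: (A₁..A₄)·(A₅..A₅) → 712+0+26·4·16 = 2376.
Best split is after A₁, i.e. k = 1.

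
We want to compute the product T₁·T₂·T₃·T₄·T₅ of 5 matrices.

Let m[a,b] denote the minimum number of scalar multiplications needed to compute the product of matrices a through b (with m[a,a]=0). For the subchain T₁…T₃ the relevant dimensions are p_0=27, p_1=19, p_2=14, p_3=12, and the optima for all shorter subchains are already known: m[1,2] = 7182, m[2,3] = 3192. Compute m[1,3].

m[1,3] = min over k∈[1,2] of m[1,k]+m[k+1,3]+p_{0}·p_k·p_{3}.
k=1: 0 + 3192 + 27·19·12 = 9348; k=2: 7182 + 0 + 27·14·12 = 11718.
Minimum: 9348 at k=1.

9348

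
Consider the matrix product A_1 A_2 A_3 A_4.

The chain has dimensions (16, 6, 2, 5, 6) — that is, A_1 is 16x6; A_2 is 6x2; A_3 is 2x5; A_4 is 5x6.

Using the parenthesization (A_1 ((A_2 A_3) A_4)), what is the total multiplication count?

(A_2 A_3): 6×2 by 2×5 → 6×5, cost 6·2·5 = 60
((A_2 A_3) A_4): 6×5 by 5×6 → 6×6, cost 6·5·6 = 180; cumulative 240
(A_1 ((A_2 A_3) A_4)): 16×6 by 6×6 → 16×6, cost 16·6·6 = 576; cumulative 816
Total: 816 scalar multiplications.

816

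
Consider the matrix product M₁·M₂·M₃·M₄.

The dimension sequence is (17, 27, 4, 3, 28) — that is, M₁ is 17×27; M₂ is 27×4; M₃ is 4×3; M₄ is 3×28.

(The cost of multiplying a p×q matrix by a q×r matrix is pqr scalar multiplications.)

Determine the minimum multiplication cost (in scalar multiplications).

Adjacent pairs: M₁M₂ = 17·27·4 = 1836; M₂M₃ = 27·4·3 = 324; M₃M₄ = 4·3·28 = 336.
Length 3: M₁..M₃: k=1: 0+324+17·27·3=1701; k=2: 1836+0+17·4·3=2040 → min 1701 | M₂..M₄: k=2: 0+336+27·4·28=3360; k=3: 324+0+27·3·28=2592 → min 2592.
Length 4: M₁..M₄: k=1: 0+2592+17·27·28=15444; k=2: 1836+336+17·4·28=4076; k=3: 1701+0+17·3·28=3129 → min 3129.
Optimal order: ((M₁·(M₂·M₃))·M₄) with cost 3129.

3129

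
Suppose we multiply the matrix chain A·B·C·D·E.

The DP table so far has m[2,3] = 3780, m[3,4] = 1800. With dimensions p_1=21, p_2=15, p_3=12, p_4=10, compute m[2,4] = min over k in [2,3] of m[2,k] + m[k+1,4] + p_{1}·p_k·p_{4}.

4950

m[2,4] = min over k∈[2,3] of m[2,k]+m[k+1,4]+p_{1}·p_k·p_{4}.
k=2: 0 + 1800 + 21·15·10 = 4950; k=3: 3780 + 0 + 21·12·10 = 6300.
Minimum: 4950 at k=2.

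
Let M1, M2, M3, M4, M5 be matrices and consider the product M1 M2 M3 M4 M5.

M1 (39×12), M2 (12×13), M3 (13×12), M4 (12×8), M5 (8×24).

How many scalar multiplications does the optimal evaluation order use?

13728

Adjacent pairs: M1M2 = 39·12·13 = 6084; M2M3 = 12·13·12 = 1872; M3M4 = 13·12·8 = 1248; M4M5 = 12·8·24 = 2304.
Length 3: M1..M3: k=1: 0+1872+39·12·12=7488; k=2: 6084+0+39·13·12=12168 → min 7488 | M2..M4: k=2: 0+1248+12·13·8=2496; k=3: 1872+0+12·12·8=3024 → min 2496 | M3..M5: k=3: 0+2304+13·12·24=6048; k=4: 1248+0+13·8·24=3744 → min 3744.
Length 4: M1..M4: k=1: 0+2496+39·12·8=6240; k=2: 6084+1248+39·13·8=11388; k=3: 7488+0+39·12·8=11232 → min 6240 | M2..M5: k=2: 0+3744+12·13·24=7488; k=3: 1872+2304+12·12·24=7632; k=4: 2496+0+12·8·24=4800 → min 4800.
Length 5: M1..M5: k=1: 0+4800+39·12·24=16032; k=2: 6084+3744+39·13·24=21996; k=3: 7488+2304+39·12·24=21024; k=4: 6240+0+39·8·24=13728 → min 13728.
Optimal order: ((M1 (M2 (M3 M4))) M5) with cost 13728.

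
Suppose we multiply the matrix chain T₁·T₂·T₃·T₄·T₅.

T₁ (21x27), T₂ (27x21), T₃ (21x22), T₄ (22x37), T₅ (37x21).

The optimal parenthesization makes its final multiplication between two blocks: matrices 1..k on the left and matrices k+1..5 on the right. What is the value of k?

2

Adjacent pairs: T₁T₂ = 21·27·21 = 11907; T₂T₃ = 27·21·22 = 12474; T₃T₄ = 21·22·37 = 17094; T₄T₅ = 22·37·21 = 17094.
Length 3: T₁..T₃: k=1: 0+12474+21·27·22=24948; k=2: 11907+0+21·21·22=21609 → min 21609 | T₂..T₄: k=2: 0+17094+27·21·37=38073; k=3: 12474+0+27·22·37=34452 → min 34452 | T₃..T₅: k=3: 0+17094+21·22·21=26796; k=4: 17094+0+21·37·21=33411 → min 26796.
Length 4: T₁..T₄: k=1: 0+34452+21·27·37=55431; k=2: 11907+17094+21·21·37=45318; k=3: 21609+0+21·22·37=38703 → min 38703 | T₂..T₅: k=2: 0+26796+27·21·21=38703; k=3: 12474+17094+27·22·21=42042; k=4: 34452+0+27·37·21=55431 → min 38703.
Top-level splits: k=1: (T₁..T₁)·(T₂..T₅) → 0+38703+21·27·21 = 50610; k=2: (T₁..T₂)·(T₃..T₅) → 11907+26796+21·21·21 = 47964; k=3: (T₁..T₃)·(T₄..T₅) → 21609+17094+21·22·21 = 48405; k=4: (T₁..T₄)·(T₅..T₅) → 38703+0+21·37·21 = 55020.
Best split is after T₂, i.e. k = 2.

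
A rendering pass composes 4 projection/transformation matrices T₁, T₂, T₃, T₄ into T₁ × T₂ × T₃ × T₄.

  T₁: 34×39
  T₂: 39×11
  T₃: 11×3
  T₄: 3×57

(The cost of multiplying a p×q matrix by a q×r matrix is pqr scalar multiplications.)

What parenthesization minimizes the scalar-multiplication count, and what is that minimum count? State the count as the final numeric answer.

11079

Adjacent pairs: T₁T₂ = 34·39·11 = 14586; T₂T₃ = 39·11·3 = 1287; T₃T₄ = 11·3·57 = 1881.
Length 3: T₁..T₃: k=1: 0+1287+34·39·3=5265; k=2: 14586+0+34·11·3=15708 → min 5265 | T₂..T₄: k=2: 0+1881+39·11·57=26334; k=3: 1287+0+39·3·57=7956 → min 7956.
Length 4: T₁..T₄: k=1: 0+7956+34·39·57=83538; k=2: 14586+1881+34·11·57=37785; k=3: 5265+0+34·3·57=11079 → min 11079.
Optimal parenthesization: ((T₁ × (T₂ × T₃)) × T₄) with cost 11079.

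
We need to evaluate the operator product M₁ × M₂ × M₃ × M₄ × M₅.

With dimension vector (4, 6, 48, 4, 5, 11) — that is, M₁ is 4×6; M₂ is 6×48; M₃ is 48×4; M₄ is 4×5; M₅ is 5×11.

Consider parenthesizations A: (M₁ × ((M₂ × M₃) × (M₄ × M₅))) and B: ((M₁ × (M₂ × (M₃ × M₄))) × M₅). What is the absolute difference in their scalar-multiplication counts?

840

Order A = (M₁ × ((M₂ × M₃) × (M₄ × M₅))): (M₂ × M₃): 6×48 by 48×4 → 6×4, cost 6·48·4 = 1152; (M₄ × M₅): 4×5 by 5×11 → 4×11, cost 4·5·11 = 220; ((M₂ × M₃) × (M₄ × M₅)): 6×4 by 4×11 → 6×11, cost 6·4·11 = 264; cumulative 1636; (M₁ × ((M₂ × M₃) × (M₄ × M₅))): 4×6 by 6×11 → 4×11, cost 4·6·11 = 264; cumulative 1900. Total 1900.
Order B = ((M₁ × (M₂ × (M₃ × M₄))) × M₅): (M₃ × M₄): 48×4 by 4×5 → 48×5, cost 48·4·5 = 960; (M₂ × (M₃ × M₄)): 6×48 by 48×5 → 6×5, cost 6·48·5 = 1440; cumulative 2400; (M₁ × (M₂ × (M₃ × M₄))): 4×6 by 6×5 → 4×5, cost 4·6·5 = 120; cumulative 2520; ((M₁ × (M₂ × (M₃ × M₄))) × M₅): 4×5 by 5×11 → 4×11, cost 4·5·11 = 220; cumulative 2740. Total 2740.
Difference: |1900 − 2740| = 840.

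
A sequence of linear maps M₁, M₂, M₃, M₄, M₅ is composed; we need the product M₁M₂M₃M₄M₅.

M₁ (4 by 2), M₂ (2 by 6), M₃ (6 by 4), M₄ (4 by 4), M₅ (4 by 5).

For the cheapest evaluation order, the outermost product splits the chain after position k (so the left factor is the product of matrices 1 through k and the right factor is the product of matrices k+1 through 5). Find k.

Adjacent pairs: M₁M₂ = 4·2·6 = 48; M₂M₃ = 2·6·4 = 48; M₃M₄ = 6·4·4 = 96; M₄M₅ = 4·4·5 = 80.
Length 3: M₁..M₃: k=1: 0+48+4·2·4=80; k=2: 48+0+4·6·4=144 → min 80 | M₂..M₄: k=2: 0+96+2·6·4=144; k=3: 48+0+2·4·4=80 → min 80 | M₃..M₅: k=3: 0+80+6·4·5=200; k=4: 96+0+6·4·5=216 → min 200.
Length 4: M₁..M₄: k=1: 0+80+4·2·4=112; k=2: 48+96+4·6·4=240; k=3: 80+0+4·4·4=144 → min 112 | M₂..M₅: k=2: 0+200+2·6·5=260; k=3: 48+80+2·4·5=168; k=4: 80+0+2·4·5=120 → min 120.
Top-level splits: k=1: (M₁..M₁)·(M₂..M₅) → 0+120+4·2·5 = 160; k=2: (M₁..M₂)·(M₃..M₅) → 48+200+4·6·5 = 368; k=3: (M₁..M₃)·(M₄..M₅) → 80+80+4·4·5 = 240; k=4: (M₁..M₄)·(M₅..M₅) → 112+0+4·4·5 = 192.
Best split is after M₁, i.e. k = 1.

1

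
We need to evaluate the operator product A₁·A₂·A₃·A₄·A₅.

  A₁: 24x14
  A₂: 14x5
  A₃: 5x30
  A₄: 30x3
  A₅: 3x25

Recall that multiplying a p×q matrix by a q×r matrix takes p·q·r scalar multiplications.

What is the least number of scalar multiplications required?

Adjacent pairs: A₁A₂ = 24·14·5 = 1680; A₂A₃ = 14·5·30 = 2100; A₃A₄ = 5·30·3 = 450; A₄A₅ = 30·3·25 = 2250.
Length 3: A₁..A₃: k=1: 0+2100+24·14·30=12180; k=2: 1680+0+24·5·30=5280 → min 5280 | A₂..A₄: k=2: 0+450+14·5·3=660; k=3: 2100+0+14·30·3=3360 → min 660 | A₃..A₅: k=3: 0+2250+5·30·25=6000; k=4: 450+0+5·3·25=825 → min 825.
Length 4: A₁..A₄: k=1: 0+660+24·14·3=1668; k=2: 1680+450+24·5·3=2490; k=3: 5280+0+24·30·3=7440 → min 1668 | A₂..A₅: k=2: 0+825+14·5·25=2575; k=3: 2100+2250+14·30·25=14850; k=4: 660+0+14·3·25=1710 → min 1710.
Length 5: A₁..A₅: k=1: 0+1710+24·14·25=10110; k=2: 1680+825+24·5·25=5505; k=3: 5280+2250+24·30·25=25530; k=4: 1668+0+24·3·25=3468 → min 3468.
Optimal order: ((A₁·(A₂·(A₃·A₄)))·A₅) with cost 3468.

3468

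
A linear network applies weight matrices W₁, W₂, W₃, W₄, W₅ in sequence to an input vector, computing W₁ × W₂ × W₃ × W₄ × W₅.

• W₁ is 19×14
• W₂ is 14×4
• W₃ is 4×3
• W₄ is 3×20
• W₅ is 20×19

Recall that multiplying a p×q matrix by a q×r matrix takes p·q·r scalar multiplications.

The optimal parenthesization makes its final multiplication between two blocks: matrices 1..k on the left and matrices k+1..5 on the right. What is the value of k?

Adjacent pairs: W₁W₂ = 19·14·4 = 1064; W₂W₃ = 14·4·3 = 168; W₃W₄ = 4·3·20 = 240; W₄W₅ = 3·20·19 = 1140.
Length 3: W₁..W₃: k=1: 0+168+19·14·3=966; k=2: 1064+0+19·4·3=1292 → min 966 | W₂..W₄: k=2: 0+240+14·4·20=1360; k=3: 168+0+14·3·20=1008 → min 1008 | W₃..W₅: k=3: 0+1140+4·3·19=1368; k=4: 240+0+4·20·19=1760 → min 1368.
Length 4: W₁..W₄: k=1: 0+1008+19·14·20=6328; k=2: 1064+240+19·4·20=2824; k=3: 966+0+19·3·20=2106 → min 2106 | W₂..W₅: k=2: 0+1368+14·4·19=2432; k=3: 168+1140+14·3·19=2106; k=4: 1008+0+14·20·19=6328 → min 2106.
Top-level splits: k=1: (W₁..W₁)·(W₂..W₅) → 0+2106+19·14·19 = 7160; k=2: (W₁..W₂)·(W₃..W₅) → 1064+1368+19·4·19 = 3876; k=3: (W₁..W₃)·(W₄..W₅) → 966+1140+19·3·19 = 3189; k=4: (W₁..W₄)·(W₅..W₅) → 2106+0+19·20·19 = 9326.
Best split is after W₃, i.e. k = 3.

3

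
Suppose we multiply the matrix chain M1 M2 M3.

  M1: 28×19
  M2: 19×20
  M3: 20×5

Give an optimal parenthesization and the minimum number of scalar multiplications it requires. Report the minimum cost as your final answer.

(M1 (M2 M3)): cost 4560.
((M1 M2) M3): cost 13440.
Optimal: (M1 (M2 M3)) with cost 4560.

4560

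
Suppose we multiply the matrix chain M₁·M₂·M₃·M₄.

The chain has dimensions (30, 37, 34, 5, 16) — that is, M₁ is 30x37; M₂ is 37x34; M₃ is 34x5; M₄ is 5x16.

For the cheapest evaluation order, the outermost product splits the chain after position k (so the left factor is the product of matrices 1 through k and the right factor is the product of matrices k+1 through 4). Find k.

Adjacent pairs: M₁M₂ = 30·37·34 = 37740; M₂M₃ = 37·34·5 = 6290; M₃M₄ = 34·5·16 = 2720.
Length 3: M₁..M₃: k=1: 0+6290+30·37·5=11840; k=2: 37740+0+30·34·5=42840 → min 11840 | M₂..M₄: k=2: 0+2720+37·34·16=22848; k=3: 6290+0+37·5·16=9250 → min 9250.
Top-level splits: k=1: (M₁..M₁)·(M₂..M₄) → 0+9250+30·37·16 = 27010; k=2: (M₁..M₂)·(M₃..M₄) → 37740+2720+30·34·16 = 56780; k=3: (M₁..M₃)·(M₄..M₄) → 11840+0+30·5·16 = 14240.
Best split is after M₃, i.e. k = 3.

3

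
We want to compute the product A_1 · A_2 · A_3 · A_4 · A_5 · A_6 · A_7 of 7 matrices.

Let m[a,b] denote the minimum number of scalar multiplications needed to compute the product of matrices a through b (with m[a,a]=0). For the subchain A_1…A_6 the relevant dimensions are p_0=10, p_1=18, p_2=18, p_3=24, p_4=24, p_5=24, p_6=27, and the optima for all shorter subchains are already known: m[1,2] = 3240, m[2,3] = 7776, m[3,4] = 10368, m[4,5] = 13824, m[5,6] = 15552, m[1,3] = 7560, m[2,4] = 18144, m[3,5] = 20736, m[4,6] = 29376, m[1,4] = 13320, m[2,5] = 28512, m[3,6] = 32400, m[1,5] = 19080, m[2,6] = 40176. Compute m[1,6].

25560

m[1,6] = min over k∈[1,5] of m[1,k]+m[k+1,6]+p_{0}·p_k·p_{6}.
k=1: 0 + 40176 + 10·18·27 = 45036; k=2: 3240 + 32400 + 10·18·27 = 40500; k=3: 7560 + 29376 + 10·24·27 = 43416; k=4: 13320 + 15552 + 10·24·27 = 35352; k=5: 19080 + 0 + 10·24·27 = 25560.
Minimum: 25560 at k=5.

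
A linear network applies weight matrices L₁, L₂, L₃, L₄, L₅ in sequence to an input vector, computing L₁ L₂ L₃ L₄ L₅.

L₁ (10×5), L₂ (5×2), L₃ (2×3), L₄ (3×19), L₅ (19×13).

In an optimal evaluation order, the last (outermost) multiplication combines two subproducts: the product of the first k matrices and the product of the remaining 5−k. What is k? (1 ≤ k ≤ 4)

2

Adjacent pairs: L₁L₂ = 10·5·2 = 100; L₂L₃ = 5·2·3 = 30; L₃L₄ = 2·3·19 = 114; L₄L₅ = 3·19·13 = 741.
Length 3: L₁..L₃: k=1: 0+30+10·5·3=180; k=2: 100+0+10·2·3=160 → min 160 | L₂..L₄: k=2: 0+114+5·2·19=304; k=3: 30+0+5·3·19=315 → min 304 | L₃..L₅: k=3: 0+741+2·3·13=819; k=4: 114+0+2·19·13=608 → min 608.
Length 4: L₁..L₄: k=1: 0+304+10·5·19=1254; k=2: 100+114+10·2·19=594; k=3: 160+0+10·3·19=730 → min 594 | L₂..L₅: k=2: 0+608+5·2·13=738; k=3: 30+741+5·3·13=966; k=4: 304+0+5·19·13=1539 → min 738.
Top-level splits: k=1: (L₁..L₁)·(L₂..L₅) → 0+738+10·5·13 = 1388; k=2: (L₁..L₂)·(L₃..L₅) → 100+608+10·2·13 = 968; k=3: (L₁..L₃)·(L₄..L₅) → 160+741+10·3·13 = 1291; k=4: (L₁..L₄)·(L₅..L₅) → 594+0+10·19·13 = 3064.
Best split is after L₂, i.e. k = 2.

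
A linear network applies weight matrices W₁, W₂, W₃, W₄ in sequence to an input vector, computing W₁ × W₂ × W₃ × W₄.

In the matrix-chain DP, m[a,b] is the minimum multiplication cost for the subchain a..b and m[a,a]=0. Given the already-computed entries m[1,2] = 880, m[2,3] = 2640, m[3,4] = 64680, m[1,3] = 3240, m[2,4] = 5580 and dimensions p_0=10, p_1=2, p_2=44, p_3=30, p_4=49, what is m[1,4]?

6560

m[1,4] = min over k∈[1,3] of m[1,k]+m[k+1,4]+p_{0}·p_k·p_{4}.
k=1: 0 + 5580 + 10·2·49 = 6560; k=2: 880 + 64680 + 10·44·49 = 87120; k=3: 3240 + 0 + 10·30·49 = 17940.
Minimum: 6560 at k=1.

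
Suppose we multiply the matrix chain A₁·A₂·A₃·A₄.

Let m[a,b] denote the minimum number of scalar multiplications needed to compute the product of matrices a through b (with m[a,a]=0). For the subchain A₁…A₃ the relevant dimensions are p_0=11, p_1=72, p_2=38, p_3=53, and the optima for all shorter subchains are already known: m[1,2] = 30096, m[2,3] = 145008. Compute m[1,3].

m[1,3] = min over k∈[1,2] of m[1,k]+m[k+1,3]+p_{0}·p_k·p_{3}.
k=1: 0 + 145008 + 11·72·53 = 186984; k=2: 30096 + 0 + 11·38·53 = 52250.
Minimum: 52250 at k=2.

52250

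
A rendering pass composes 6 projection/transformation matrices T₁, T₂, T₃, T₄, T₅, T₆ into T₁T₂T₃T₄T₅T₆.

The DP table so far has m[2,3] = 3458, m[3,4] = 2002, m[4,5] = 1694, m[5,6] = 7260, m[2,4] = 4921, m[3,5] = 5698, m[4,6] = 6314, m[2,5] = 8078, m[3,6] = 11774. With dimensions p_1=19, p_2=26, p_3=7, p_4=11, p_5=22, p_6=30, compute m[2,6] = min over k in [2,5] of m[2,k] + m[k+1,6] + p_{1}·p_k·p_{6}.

13762

m[2,6] = min over k∈[2,5] of m[2,k]+m[k+1,6]+p_{1}·p_k·p_{6}.
k=2: 0 + 11774 + 19·26·30 = 26594; k=3: 3458 + 6314 + 19·7·30 = 13762; k=4: 4921 + 7260 + 19·11·30 = 18451; k=5: 8078 + 0 + 19·22·30 = 20618.
Minimum: 13762 at k=3.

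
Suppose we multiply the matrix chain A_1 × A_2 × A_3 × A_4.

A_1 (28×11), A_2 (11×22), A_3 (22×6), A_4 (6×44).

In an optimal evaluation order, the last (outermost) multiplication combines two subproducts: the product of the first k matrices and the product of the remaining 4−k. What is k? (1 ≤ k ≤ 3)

Adjacent pairs: A_1A_2 = 28·11·22 = 6776; A_2A_3 = 11·22·6 = 1452; A_3A_4 = 22·6·44 = 5808.
Length 3: A_1..A_3: k=1: 0+1452+28·11·6=3300; k=2: 6776+0+28·22·6=10472 → min 3300 | A_2..A_4: k=2: 0+5808+11·22·44=16456; k=3: 1452+0+11·6·44=4356 → min 4356.
Top-level splits: k=1: (A_1..A_1)·(A_2..A_4) → 0+4356+28·11·44 = 17908; k=2: (A_1..A_2)·(A_3..A_4) → 6776+5808+28·22·44 = 39688; k=3: (A_1..A_3)·(A_4..A_4) → 3300+0+28·6·44 = 10692.
Best split is after A_3, i.e. k = 3.

3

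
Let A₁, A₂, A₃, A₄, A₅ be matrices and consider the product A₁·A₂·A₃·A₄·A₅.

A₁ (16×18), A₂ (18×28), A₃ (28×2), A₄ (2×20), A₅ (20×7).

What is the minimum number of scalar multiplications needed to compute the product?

2088

Adjacent pairs: A₁A₂ = 16·18·28 = 8064; A₂A₃ = 18·28·2 = 1008; A₃A₄ = 28·2·20 = 1120; A₄A₅ = 2·20·7 = 280.
Length 3: A₁..A₃: k=1: 0+1008+16·18·2=1584; k=2: 8064+0+16·28·2=8960 → min 1584 | A₂..A₄: k=2: 0+1120+18·28·20=11200; k=3: 1008+0+18·2·20=1728 → min 1728 | A₃..A₅: k=3: 0+280+28·2·7=672; k=4: 1120+0+28·20·7=5040 → min 672.
Length 4: A₁..A₄: k=1: 0+1728+16·18·20=7488; k=2: 8064+1120+16·28·20=18144; k=3: 1584+0+16·2·20=2224 → min 2224 | A₂..A₅: k=2: 0+672+18·28·7=4200; k=3: 1008+280+18·2·7=1540; k=4: 1728+0+18·20·7=4248 → min 1540.
Length 5: A₁..A₅: k=1: 0+1540+16·18·7=3556; k=2: 8064+672+16·28·7=11872; k=3: 1584+280+16·2·7=2088; k=4: 2224+0+16·20·7=4464 → min 2088.
Optimal order: ((A₁·(A₂·A₃))·(A₄·A₅)) with cost 2088.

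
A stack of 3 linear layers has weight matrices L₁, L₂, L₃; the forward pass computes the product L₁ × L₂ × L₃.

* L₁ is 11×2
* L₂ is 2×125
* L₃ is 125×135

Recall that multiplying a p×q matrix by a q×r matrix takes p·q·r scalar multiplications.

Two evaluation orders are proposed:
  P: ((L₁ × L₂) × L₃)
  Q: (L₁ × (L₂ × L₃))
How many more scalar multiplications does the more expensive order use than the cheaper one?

151655

Order P = ((L₁ × L₂) × L₃): (L₁ × L₂): 11×2 by 2×125 → 11×125, cost 11·2·125 = 2750; ((L₁ × L₂) × L₃): 11×125 by 125×135 → 11×135, cost 11·125·135 = 185625; cumulative 188375. Total 188375.
Order Q = (L₁ × (L₂ × L₃)): (L₂ × L₃): 2×125 by 125×135 → 2×135, cost 2·125·135 = 33750; (L₁ × (L₂ × L₃)): 11×2 by 2×135 → 11×135, cost 11·2·135 = 2970; cumulative 36720. Total 36720.
Difference: |188375 − 36720| = 151655.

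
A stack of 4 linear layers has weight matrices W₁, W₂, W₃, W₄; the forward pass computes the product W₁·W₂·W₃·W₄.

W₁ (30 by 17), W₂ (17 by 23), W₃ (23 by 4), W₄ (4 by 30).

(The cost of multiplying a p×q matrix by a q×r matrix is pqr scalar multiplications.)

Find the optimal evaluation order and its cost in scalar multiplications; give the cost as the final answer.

7204

Adjacent pairs: W₁W₂ = 30·17·23 = 11730; W₂W₃ = 17·23·4 = 1564; W₃W₄ = 23·4·30 = 2760.
Length 3: W₁..W₃: k=1: 0+1564+30·17·4=3604; k=2: 11730+0+30·23·4=14490 → min 3604 | W₂..W₄: k=2: 0+2760+17·23·30=14490; k=3: 1564+0+17·4·30=3604 → min 3604.
Length 4: W₁..W₄: k=1: 0+3604+30·17·30=18904; k=2: 11730+2760+30·23·30=35190; k=3: 3604+0+30·4·30=7204 → min 7204.
Optimal parenthesization: ((W₁·(W₂·W₃))·W₄) with cost 7204.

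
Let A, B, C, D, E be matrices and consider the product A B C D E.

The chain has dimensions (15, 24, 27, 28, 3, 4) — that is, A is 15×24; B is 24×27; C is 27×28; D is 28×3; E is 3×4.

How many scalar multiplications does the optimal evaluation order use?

5472

Adjacent pairs: AB = 15·24·27 = 9720; BC = 24·27·28 = 18144; CD = 27·28·3 = 2268; DE = 28·3·4 = 336.
Length 3: A..C: k=1: 0+18144+15·24·28=28224; k=2: 9720+0+15·27·28=21060 → min 21060 | B..D: k=2: 0+2268+24·27·3=4212; k=3: 18144+0+24·28·3=20160 → min 4212 | C..E: k=3: 0+336+27·28·4=3360; k=4: 2268+0+27·3·4=2592 → min 2592.
Length 4: A..D: k=1: 0+4212+15·24·3=5292; k=2: 9720+2268+15·27·3=13203; k=3: 21060+0+15·28·3=22320 → min 5292 | B..E: k=2: 0+2592+24·27·4=5184; k=3: 18144+336+24·28·4=21168; k=4: 4212+0+24·3·4=4500 → min 4500.
Length 5: A..E: k=1: 0+4500+15·24·4=5940; k=2: 9720+2592+15·27·4=13932; k=3: 21060+336+15·28·4=23076; k=4: 5292+0+15·3·4=5472 → min 5472.
Optimal order: ((A (B (C D))) E) with cost 5472.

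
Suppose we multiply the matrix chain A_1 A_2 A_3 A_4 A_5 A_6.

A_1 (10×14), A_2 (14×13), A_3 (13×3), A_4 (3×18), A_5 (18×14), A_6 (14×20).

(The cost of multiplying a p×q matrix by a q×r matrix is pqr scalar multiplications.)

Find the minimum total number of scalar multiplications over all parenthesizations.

3162

Adjacent pairs: A_1A_2 = 10·14·13 = 1820; A_2A_3 = 14·13·3 = 546; A_3A_4 = 13·3·18 = 702; A_4A_5 = 3·18·14 = 756; A_5A_6 = 18·14·20 = 5040.
Length 3: A_1..A_3: k=1: 0+546+10·14·3=966; k=2: 1820+0+10·13·3=2210 → min 966 | A_2..A_4: k=2: 0+702+14·13·18=3978; k=3: 546+0+14·3·18=1302 → min 1302 | A_3..A_5: k=3: 0+756+13·3·14=1302; k=4: 702+0+13·18·14=3978 → min 1302 | A_4..A_6: k=4: 0+5040+3·18·20=6120; k=5: 756+0+3·14·20=1596 → min 1596.
Length 4: A_1..A_4: k=1: 0+1302+10·14·18=3822; k=2: 1820+702+10·13·18=4862; k=3: 966+0+10·3·18=1506 → min 1506 | A_2..A_5: k=2: 0+1302+14·13·14=3850; k=3: 546+756+14·3·14=1890; k=4: 1302+0+14·18·14=4830 → min 1890 | A_3..A_6: k=3: 0+1596+13·3·20=2376; k=4: 702+5040+13·18·20=10422; k=5: 1302+0+13·14·20=4942 → min 2376.
Length 5: A_1..A_5: k=1: 0+1890+10·14·14=3850; k=2: 1820+1302+10·13·14=4942; k=3: 966+756+10·3·14=2142; k=4: 1506+0+10·18·14=4026 → min 2142 | A_2..A_6: k=2: 0+2376+14·13·20=6016; k=3: 546+1596+14·3·20=2982; k=4: 1302+5040+14·18·20=11382; k=5: 1890+0+14·14·20=5810 → min 2982.
Length 6: A_1..A_6: k=1: 0+2982+10·14·20=5782; k=2: 1820+2376+10·13·20=6796; k=3: 966+1596+10·3·20=3162; k=4: 1506+5040+10·18·20=10146; k=5: 2142+0+10·14·20=4942 → min 3162.
Optimal order: ((A_1 (A_2 A_3)) ((A_4 A_5) A_6)) with cost 3162.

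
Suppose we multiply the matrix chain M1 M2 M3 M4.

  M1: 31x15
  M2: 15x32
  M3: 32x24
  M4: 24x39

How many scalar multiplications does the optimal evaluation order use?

43695

Adjacent pairs: M1M2 = 31·15·32 = 14880; M2M3 = 15·32·24 = 11520; M3M4 = 32·24·39 = 29952.
Length 3: M1..M3: k=1: 0+11520+31·15·24=22680; k=2: 14880+0+31·32·24=38688 → min 22680 | M2..M4: k=2: 0+29952+15·32·39=48672; k=3: 11520+0+15·24·39=25560 → min 25560.
Length 4: M1..M4: k=1: 0+25560+31·15·39=43695; k=2: 14880+29952+31·32·39=83520; k=3: 22680+0+31·24·39=51696 → min 43695.
Optimal order: (M1 ((M2 M3) M4)) with cost 43695.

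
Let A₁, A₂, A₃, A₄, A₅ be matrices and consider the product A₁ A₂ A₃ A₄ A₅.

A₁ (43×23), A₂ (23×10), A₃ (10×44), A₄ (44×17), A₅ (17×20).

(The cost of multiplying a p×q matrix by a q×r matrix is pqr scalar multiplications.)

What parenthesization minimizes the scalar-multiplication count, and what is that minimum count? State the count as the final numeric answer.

Adjacent pairs: A₁A₂ = 43·23·10 = 9890; A₂A₃ = 23·10·44 = 10120; A₃A₄ = 10·44·17 = 7480; A₄A₅ = 44·17·20 = 14960.
Length 3: A₁..A₃: k=1: 0+10120+43·23·44=53636; k=2: 9890+0+43·10·44=28810 → min 28810 | A₂..A₄: k=2: 0+7480+23·10·17=11390; k=3: 10120+0+23·44·17=27324 → min 11390 | A₃..A₅: k=3: 0+14960+10·44·20=23760; k=4: 7480+0+10·17·20=10880 → min 10880.
Length 4: A₁..A₄: k=1: 0+11390+43·23·17=28203; k=2: 9890+7480+43·10·17=24680; k=3: 28810+0+43·44·17=60974 → min 24680 | A₂..A₅: k=2: 0+10880+23·10·20=15480; k=3: 10120+14960+23·44·20=45320; k=4: 11390+0+23·17·20=19210 → min 15480.
Length 5: A₁..A₅: k=1: 0+15480+43·23·20=35260; k=2: 9890+10880+43·10·20=29370; k=3: 28810+14960+43·44·20=81610; k=4: 24680+0+43·17·20=39300 → min 29370.
Optimal parenthesization: ((A₁ A₂) ((A₃ A₄) A₅)) with cost 29370.

29370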